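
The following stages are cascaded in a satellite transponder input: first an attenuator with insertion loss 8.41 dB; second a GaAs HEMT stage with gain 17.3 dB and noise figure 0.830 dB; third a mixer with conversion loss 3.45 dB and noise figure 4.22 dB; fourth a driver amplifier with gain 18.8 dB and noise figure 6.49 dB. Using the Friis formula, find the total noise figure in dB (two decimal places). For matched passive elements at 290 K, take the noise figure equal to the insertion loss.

Convert to linear (a loss of L dB is a gain of −L dB): F_i = 10^(NF_i/10), G_i = 10^(G_i,dB/10)
  Stage 1: F_1 = 10^(8.41/10) = 6.934, G_1 = 10^(−8.41/10) = 0.1442
  Stage 2: F_2 = 10^(0.830/10) = 1.211, G_2 = 10^(17.3/10) = 53.70
  Stage 3: F_3 = 10^(4.22/10) = 2.642, G_3 = 10^(−3.45/10) = 0.4519
  Stage 4: F_4 = 10^(6.49/10) = 4.457, G_4 = 10^(18.8/10) = 75.86
Friis cascade:
  F = 6.934 + (1.211 − 1)/0.1442 + (2.642 − 1)/7.745 + (4.457 − 1)/3.499 = 9.594
NF = 10 log₁₀(9.594) = 9.82 dB

9.82 dB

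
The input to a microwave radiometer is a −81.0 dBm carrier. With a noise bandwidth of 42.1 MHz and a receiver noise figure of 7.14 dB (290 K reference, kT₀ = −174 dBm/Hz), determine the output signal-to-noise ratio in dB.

9.6 dB

Noise floor: N = −174 + 10 log₁₀(B) + NF
10 log₁₀(4.21×10⁷) = 76.24 dB
N = −174 + 76.24 + 7.14 = −90.62 dBm
SNR = P_sig − N = −81.0 − (−90.62) = 9.62 dB → 9.6 dB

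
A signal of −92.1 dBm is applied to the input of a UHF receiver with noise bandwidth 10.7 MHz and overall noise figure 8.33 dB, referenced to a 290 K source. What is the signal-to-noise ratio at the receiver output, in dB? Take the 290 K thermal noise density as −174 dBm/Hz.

Noise floor: N = −174 + 10 log₁₀(B) + NF
10 log₁₀(1.07×10⁷) = 70.29 dB
N = −174 + 70.29 + 8.33 = −95.38 dBm
SNR = P_sig − N = −92.1 − (−95.38) = 3.28 dB → 3.3 dB

3.3 dB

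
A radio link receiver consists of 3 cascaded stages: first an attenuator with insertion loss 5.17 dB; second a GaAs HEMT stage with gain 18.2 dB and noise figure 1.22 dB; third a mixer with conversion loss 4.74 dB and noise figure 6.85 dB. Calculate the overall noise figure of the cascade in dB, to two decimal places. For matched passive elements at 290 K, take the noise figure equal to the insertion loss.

6.58 dB

Convert to linear (a loss of L dB is a gain of −L dB): F_i = 10^(NF_i/10), G_i = 10^(G_i,dB/10)
  Stage 1: F_1 = 10^(5.17/10) = 3.289, G_1 = 10^(−5.17/10) = 0.3041
  Stage 2: F_2 = 10^(1.22/10) = 1.324, G_2 = 10^(18.2/10) = 66.07
  Stage 3: F_3 = 10^(6.85/10) = 4.842, G_3 = 10^(−4.74/10) = 0.3357
Friis cascade:
  F = 3.289 + (1.324 − 1)/0.3041 + (4.842 − 1)/20.09 = 4.546
NF = 10 log₁₀(4.546) = 6.58 dB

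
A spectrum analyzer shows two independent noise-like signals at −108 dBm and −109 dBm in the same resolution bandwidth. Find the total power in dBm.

Convert to linear, add, convert back:
P₁ = 1.58×10⁻¹⁴ W, P₂ = 1.26×10⁻¹⁴ W
P_tot = 2.84×10⁻¹⁴ W → 10 log₁₀(P_tot / 10⁻³) = −105.5 dBm

−105.5 dBm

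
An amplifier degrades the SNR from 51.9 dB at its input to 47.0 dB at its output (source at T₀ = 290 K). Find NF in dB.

4.9 dB

NF (dB) = SNR_in(dB) − SNR_out(dB) when the source is at T₀
NF = 51.9 − 47.0 = 4.9 dB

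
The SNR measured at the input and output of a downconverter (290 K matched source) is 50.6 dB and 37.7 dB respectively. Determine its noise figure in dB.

12.9 dB

NF (dB) = SNR_in(dB) − SNR_out(dB) when the source is at T₀
NF = 50.6 − 37.7 = 12.9 dB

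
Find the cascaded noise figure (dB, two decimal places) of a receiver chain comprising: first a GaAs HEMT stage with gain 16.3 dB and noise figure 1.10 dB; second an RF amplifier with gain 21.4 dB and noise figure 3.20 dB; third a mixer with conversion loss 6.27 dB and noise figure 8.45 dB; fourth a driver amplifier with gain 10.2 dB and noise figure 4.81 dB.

1.19 dB

Convert to linear (a loss of L dB is a gain of −L dB): F_i = 10^(NF_i/10), G_i = 10^(G_i,dB/10)
  Stage 1: F_1 = 10^(1.10/10) = 1.288, G_1 = 10^(16.3/10) = 42.66
  Stage 2: F_2 = 10^(3.20/10) = 2.089, G_2 = 10^(21.4/10) = 138.0
  Stage 3: F_3 = 10^(8.45/10) = 6.998, G_3 = 10^(−6.27/10) = 0.2360
  Stage 4: F_4 = 10^(4.81/10) = 3.027, G_4 = 10^(10.2/10) = 10.47
Friis cascade:
  F = 1.288 + (2.089 − 1)/42.66 + (6.998 − 1)/5888 + (3.027 − 1)/1390 = 1.316
NF = 10 log₁₀(1.316) = 1.19 dB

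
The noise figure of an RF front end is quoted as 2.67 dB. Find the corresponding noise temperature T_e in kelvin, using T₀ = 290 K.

246 K

F = 10^(2.67/10) = 1.84927
T_e = (F − 1)·T₀ = (1.84927 − 1) × 290 = 246 K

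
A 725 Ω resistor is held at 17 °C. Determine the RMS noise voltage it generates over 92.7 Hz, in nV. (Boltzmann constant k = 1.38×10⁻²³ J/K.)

T = 17 °C + 273.15 = 290.15 K
V_n = √(4kTRB)
4kTRB = 4 × 1.38×10⁻²³ × 290.15 × 7.25×10² × 9.27×10¹ = 1.08×10⁻¹⁵ V²
V_n = √(1.08×10⁻¹⁵) = 3.28×10⁻⁸ V = 32.8 nV

32.8 nV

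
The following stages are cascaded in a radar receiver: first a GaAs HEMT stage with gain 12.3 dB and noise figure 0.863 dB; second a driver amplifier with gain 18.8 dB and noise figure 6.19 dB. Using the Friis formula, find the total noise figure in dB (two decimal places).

Convert to linear (a loss of L dB is a gain of −L dB): F_i = 10^(NF_i/10), G_i = 10^(G_i,dB/10)
  Stage 1: F_1 = 10^(0.863/10) = 1.220, G_1 = 10^(12.3/10) = 16.98
  Stage 2: F_2 = 10^(6.19/10) = 4.159, G_2 = 10^(18.8/10) = 75.86
Friis cascade:
  F = 1.220 + (4.159 − 1)/16.98 = 1.406
NF = 10 log₁₀(1.406) = 1.48 dB

1.48 dB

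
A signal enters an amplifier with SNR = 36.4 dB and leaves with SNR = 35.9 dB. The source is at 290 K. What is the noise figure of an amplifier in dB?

NF (dB) = SNR_in(dB) − SNR_out(dB) when the source is at T₀
NF = 36.4 − 35.9 = 0.5 dB

0.5 dB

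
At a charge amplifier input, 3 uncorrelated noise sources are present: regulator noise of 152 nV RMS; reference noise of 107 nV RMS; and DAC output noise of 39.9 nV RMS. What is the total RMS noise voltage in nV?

Uncorrelated sources add in power (mean-square): V_tot = √(ΣV_i²)
V_tot = √[(1.52×10⁻⁷)² + (1.07×10⁻⁷)² + (3.99×10⁻⁸)²] = 1.90×10⁻⁷ V = 190 nV

190 nV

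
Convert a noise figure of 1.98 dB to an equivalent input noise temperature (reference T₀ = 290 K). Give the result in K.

168 K

F = 10^(1.98/10) = 1.57761
T_e = (F − 1)·T₀ = (1.57761 − 1) × 290 = 168 K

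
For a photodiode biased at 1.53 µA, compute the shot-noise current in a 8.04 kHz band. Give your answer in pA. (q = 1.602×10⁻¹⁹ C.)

I_n = √(2qI·B)
2qI·B = 2 × 1.602×10⁻¹⁹ × 1.53×10⁻⁶ × 8.04×10³ = 3.94×10⁻²¹ A²
I_n = √(3.94×10⁻²¹) = 6.28×10⁻¹¹ A = 62.8 pA

62.8 pA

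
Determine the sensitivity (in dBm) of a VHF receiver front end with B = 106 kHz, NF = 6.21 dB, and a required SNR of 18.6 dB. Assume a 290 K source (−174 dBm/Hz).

Sensitivity = −174 + 10 log₁₀(B) + NF + SNR_min
= −174 + 50.25 + 6.21 + 18.6
= −98.94 dBm → −98.9 dBm

−98.9 dBm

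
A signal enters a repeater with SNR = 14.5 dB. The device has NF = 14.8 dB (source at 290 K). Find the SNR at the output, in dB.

−0.3 dB

By definition F = SNR_in/SNR_out, so in dB: SNR_out = SNR_in − NF
SNR_out = 14.5 − 14.8 = −0.3 dB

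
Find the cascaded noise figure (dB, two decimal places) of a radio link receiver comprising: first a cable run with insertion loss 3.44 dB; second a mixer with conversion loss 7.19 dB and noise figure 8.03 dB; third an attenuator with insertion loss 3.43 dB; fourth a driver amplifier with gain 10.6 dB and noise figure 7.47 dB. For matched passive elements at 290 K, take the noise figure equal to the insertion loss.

Convert to linear (a loss of L dB is a gain of −L dB): F_i = 10^(NF_i/10), G_i = 10^(G_i,dB/10)
  Stage 1: F_1 = 10^(3.44/10) = 2.208, G_1 = 10^(−3.44/10) = 0.4529
  Stage 2: F_2 = 10^(8.03/10) = 6.353, G_2 = 10^(−7.19/10) = 0.1910
  Stage 3: F_3 = 10^(3.43/10) = 2.203, G_3 = 10^(−3.43/10) = 0.4539
  Stage 4: F_4 = 10^(7.47/10) = 5.585, G_4 = 10^(10.6/10) = 11.48
Friis cascade:
  F = 2.208 + (6.353 − 1)/0.4529 + (2.203 − 1)/0.08650 + (5.585 − 1)/0.03926 = 144.7
NF = 10 log₁₀(144.7) = 21.60 dB

21.60 dB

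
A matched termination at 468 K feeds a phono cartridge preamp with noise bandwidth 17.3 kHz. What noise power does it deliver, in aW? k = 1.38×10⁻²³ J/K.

P_n = kTB = 1.38×10⁻²³ × 468 × 1.73×10⁴ = 1.12×10⁻¹⁶ W = 112 aW

112 aW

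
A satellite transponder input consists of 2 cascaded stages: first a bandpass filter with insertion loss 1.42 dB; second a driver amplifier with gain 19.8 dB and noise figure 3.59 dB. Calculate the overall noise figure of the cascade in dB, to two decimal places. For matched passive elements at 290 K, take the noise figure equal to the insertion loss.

Convert to linear (a loss of L dB is a gain of −L dB): F_i = 10^(NF_i/10), G_i = 10^(G_i,dB/10)
  Stage 1: F_1 = 10^(1.42/10) = 1.387, G_1 = 10^(−1.42/10) = 0.7211
  Stage 2: F_2 = 10^(3.59/10) = 2.286, G_2 = 10^(19.8/10) = 95.50
Friis cascade:
  F = 1.387 + (2.286 − 1)/0.7211 = 3.170
NF = 10 log₁₀(3.170) = 5.01 dB

5.01 dB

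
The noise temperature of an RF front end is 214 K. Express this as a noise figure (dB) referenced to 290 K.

F = 1 + T_e/T₀ = 1 + 214/290 = 1.73793
NF = 10 log₁₀(1.73793) = 2.40 dB

2.40 dB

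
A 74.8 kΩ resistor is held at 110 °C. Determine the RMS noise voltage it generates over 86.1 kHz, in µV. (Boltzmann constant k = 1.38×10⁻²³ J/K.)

11.7 µV

T = 110 °C + 273.15 = 383.15 K
V_n = √(4kTRB)
4kTRB = 4 × 1.38×10⁻²³ × 383.15 × 7.48×10⁴ × 8.61×10⁴ = 1.36×10⁻¹⁰ V²
V_n = √(1.36×10⁻¹⁰) = 1.17×10⁻⁵ V = 11.7 µV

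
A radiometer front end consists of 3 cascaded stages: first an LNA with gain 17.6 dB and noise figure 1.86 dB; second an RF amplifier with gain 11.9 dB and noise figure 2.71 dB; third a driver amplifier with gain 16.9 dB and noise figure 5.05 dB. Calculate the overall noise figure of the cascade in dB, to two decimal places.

1.91 dB

Convert to linear (a loss of L dB is a gain of −L dB): F_i = 10^(NF_i/10), G_i = 10^(G_i,dB/10)
  Stage 1: F_1 = 10^(1.86/10) = 1.535, G_1 = 10^(17.6/10) = 57.54
  Stage 2: F_2 = 10^(2.71/10) = 1.866, G_2 = 10^(11.9/10) = 15.49
  Stage 3: F_3 = 10^(5.05/10) = 3.199, G_3 = 10^(16.9/10) = 48.98
Friis cascade:
  F = 1.535 + (1.866 − 1)/57.54 + (3.199 − 1)/891.3 = 1.552
NF = 10 log₁₀(1.552) = 1.91 dB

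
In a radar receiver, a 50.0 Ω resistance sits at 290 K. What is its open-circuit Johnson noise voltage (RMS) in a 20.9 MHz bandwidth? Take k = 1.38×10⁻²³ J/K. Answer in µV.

V_n = √(4kTRB)
4kTRB = 4 × 1.38×10⁻²³ × 290 × 5.00×10¹ × 2.09×10⁷ = 1.67×10⁻¹¹ V²
V_n = √(1.67×10⁻¹¹) = 4.09×10⁻⁶ V = 4.09 µV

4.09 µV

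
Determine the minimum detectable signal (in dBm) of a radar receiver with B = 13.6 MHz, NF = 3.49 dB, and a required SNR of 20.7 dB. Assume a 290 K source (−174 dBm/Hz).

Sensitivity = −174 + 10 log₁₀(B) + NF + SNR_min
= −174 + 71.34 + 3.49 + 20.7
= −78.47 dBm → −78.5 dBm

−78.5 dBm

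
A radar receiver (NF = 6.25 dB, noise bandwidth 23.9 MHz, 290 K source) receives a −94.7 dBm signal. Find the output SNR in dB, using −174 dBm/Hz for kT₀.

−0.7 dB

Noise floor: N = −174 + 10 log₁₀(B) + NF
10 log₁₀(2.39×10⁷) = 73.78 dB
N = −174 + 73.78 + 6.25 = −93.97 dBm
SNR = P_sig − N = −94.7 − (−93.97) = −0.73 dB → −0.7 dB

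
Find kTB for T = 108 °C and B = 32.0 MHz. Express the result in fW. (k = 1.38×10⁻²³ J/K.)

T = 108 °C + 273.15 = 381.15 K
P_n = kTB = 1.38×10⁻²³ × 381.15 × 3.20×10⁷ = 1.68×10⁻¹³ W = 168 fW

168 fW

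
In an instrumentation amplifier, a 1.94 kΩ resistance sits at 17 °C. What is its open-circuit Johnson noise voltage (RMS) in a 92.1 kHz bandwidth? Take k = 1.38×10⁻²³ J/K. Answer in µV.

1.69 µV

T = 17 °C + 273.15 = 290.15 K
V_n = √(4kTRB)
4kTRB = 4 × 1.38×10⁻²³ × 290.15 × 1.94×10³ × 9.21×10⁴ = 2.86×10⁻¹² V²
V_n = √(2.86×10⁻¹²) = 1.69×10⁻⁶ V = 1.69 µV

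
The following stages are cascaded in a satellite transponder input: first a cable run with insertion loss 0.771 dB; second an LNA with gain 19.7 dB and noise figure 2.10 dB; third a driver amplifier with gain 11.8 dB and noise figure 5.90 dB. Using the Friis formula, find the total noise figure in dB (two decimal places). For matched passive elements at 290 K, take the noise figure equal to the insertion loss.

Convert to linear (a loss of L dB is a gain of −L dB): F_i = 10^(NF_i/10), G_i = 10^(G_i,dB/10)
  Stage 1: F_1 = 10^(0.771/10) = 1.194, G_1 = 10^(−0.771/10) = 0.8373
  Stage 2: F_2 = 10^(2.10/10) = 1.622, G_2 = 10^(19.7/10) = 93.33
  Stage 3: F_3 = 10^(5.90/10) = 3.890, G_3 = 10^(11.8/10) = 15.14
Friis cascade:
  F = 1.194 + (1.622 − 1)/0.8373 + (3.890 − 1)/78.14 = 1.974
NF = 10 log₁₀(1.974) = 2.95 dB

2.95 dB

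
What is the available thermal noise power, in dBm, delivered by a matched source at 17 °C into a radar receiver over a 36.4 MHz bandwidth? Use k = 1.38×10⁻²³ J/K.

T = 17 °C + 273.15 = 290.15 K
P_n = kTB = 1.38×10⁻²³ × 290.15 × 3.64×10⁷ = 1.46×10⁻¹³ W
In dBm: 10 log₁₀(1.46×10⁻¹³ / 10⁻³) = −98.4 dBm

−98.4 dBm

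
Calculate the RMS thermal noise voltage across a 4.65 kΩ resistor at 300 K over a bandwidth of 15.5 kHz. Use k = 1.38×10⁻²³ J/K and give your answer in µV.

1.09 µV

V_n = √(4kTRB)
4kTRB = 4 × 1.38×10⁻²³ × 300 × 4.65×10³ × 1.55×10⁴ = 1.19×10⁻¹² V²
V_n = √(1.19×10⁻¹²) = 1.09×10⁻⁶ V = 1.09 µV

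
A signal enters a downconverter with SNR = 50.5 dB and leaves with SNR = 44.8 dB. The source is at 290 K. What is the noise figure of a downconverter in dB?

5.7 dB

NF (dB) = SNR_in(dB) − SNR_out(dB) when the source is at T₀
NF = 50.5 − 44.8 = 5.7 dB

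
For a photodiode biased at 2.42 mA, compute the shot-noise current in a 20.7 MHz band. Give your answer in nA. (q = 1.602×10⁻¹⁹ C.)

I_n = √(2qI·B)
2qI·B = 2 × 1.602×10⁻¹⁹ × 2.42×10⁻³ × 2.07×10⁷ = 1.61×10⁻¹⁴ A²
I_n = √(1.61×10⁻¹⁴) = 1.27×10⁻⁷ A = 127 nA

127 nA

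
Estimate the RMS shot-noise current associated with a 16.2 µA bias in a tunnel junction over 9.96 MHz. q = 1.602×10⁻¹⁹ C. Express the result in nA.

I_n = √(2qI·B)
2qI·B = 2 × 1.602×10⁻¹⁹ × 1.62×10⁻⁵ × 9.96×10⁶ = 5.17×10⁻¹⁷ A²
I_n = √(5.17×10⁻¹⁷) = 7.19×10⁻⁹ A = 7.19 nA

7.19 nA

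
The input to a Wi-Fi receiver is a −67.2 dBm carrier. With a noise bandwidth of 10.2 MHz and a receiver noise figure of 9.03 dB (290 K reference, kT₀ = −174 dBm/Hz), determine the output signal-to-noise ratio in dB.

Noise floor: N = −174 + 10 log₁₀(B) + NF
10 log₁₀(1.02×10⁷) = 70.09 dB
N = −174 + 70.09 + 9.03 = −94.88 dBm
SNR = P_sig − N = −67.2 − (−94.88) = 27.68 dB → 27.7 dB

27.7 dB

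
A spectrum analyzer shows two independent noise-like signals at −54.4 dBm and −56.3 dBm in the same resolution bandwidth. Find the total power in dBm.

Convert to linear, add, convert back:
P₁ = 3.63×10⁻⁹ W, P₂ = 2.34×10⁻⁹ W
P_tot = 5.98×10⁻⁹ W → 10 log₁₀(P_tot / 10⁻³) = −52.2 dBm

−52.2 dBm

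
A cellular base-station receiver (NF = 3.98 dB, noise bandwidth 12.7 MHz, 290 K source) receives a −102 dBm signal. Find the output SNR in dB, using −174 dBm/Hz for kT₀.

Noise floor: N = −174 + 10 log₁₀(B) + NF
10 log₁₀(1.27×10⁷) = 71.04 dB
N = −174 + 71.04 + 3.98 = −98.98 dBm
SNR = P_sig − N = −102 − (−98.98) = −3.02 dB → −3.0 dB

−3.0 dB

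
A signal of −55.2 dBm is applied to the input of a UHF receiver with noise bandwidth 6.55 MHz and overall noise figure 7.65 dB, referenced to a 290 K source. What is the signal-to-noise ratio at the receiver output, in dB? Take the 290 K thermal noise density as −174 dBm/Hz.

Noise floor: N = −174 + 10 log₁₀(B) + NF
10 log₁₀(6.55×10⁶) = 68.16 dB
N = −174 + 68.16 + 7.65 = −98.19 dBm
SNR = P_sig − N = −55.2 − (−98.19) = 42.99 dB → 43.0 dB

43.0 dB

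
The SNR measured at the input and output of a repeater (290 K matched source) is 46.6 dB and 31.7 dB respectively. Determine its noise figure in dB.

14.9 dB

NF (dB) = SNR_in(dB) − SNR_out(dB) when the source is at T₀
NF = 46.6 − 31.7 = 14.9 dB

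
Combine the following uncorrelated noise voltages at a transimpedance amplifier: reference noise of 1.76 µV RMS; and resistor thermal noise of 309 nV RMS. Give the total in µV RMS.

Uncorrelated sources add in power (mean-square): V_tot = √(ΣV_i²)
V_tot = √[(1.76×10⁻⁶)² + (3.09×10⁻⁷)²] = 1.79×10⁻⁶ V = 1.79 µV

1.79 µV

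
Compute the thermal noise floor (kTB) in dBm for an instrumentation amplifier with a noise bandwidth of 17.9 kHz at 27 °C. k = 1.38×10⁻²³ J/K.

T = 27 °C + 273.15 = 300.15 K
P_n = kTB = 1.38×10⁻²³ × 300.15 × 1.79×10⁴ = 7.41×10⁻¹⁷ W
In dBm: 10 log₁₀(7.41×10⁻¹⁷ / 10⁻³) = −131.3 dBm

−131.3 dBm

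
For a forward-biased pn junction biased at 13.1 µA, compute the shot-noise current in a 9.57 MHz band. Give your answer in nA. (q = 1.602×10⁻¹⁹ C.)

I_n = √(2qI·B)
2qI·B = 2 × 1.602×10⁻¹⁹ × 1.31×10⁻⁵ × 9.57×10⁶ = 4.02×10⁻¹⁷ A²
I_n = √(4.02×10⁻¹⁷) = 6.34×10⁻⁹ A = 6.34 nA

6.34 nA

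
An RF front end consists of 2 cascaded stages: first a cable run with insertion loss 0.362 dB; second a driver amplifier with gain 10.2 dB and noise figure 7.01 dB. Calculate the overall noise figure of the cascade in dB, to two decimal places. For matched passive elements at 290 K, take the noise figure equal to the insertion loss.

7.37 dB

Convert to linear (a loss of L dB is a gain of −L dB): F_i = 10^(NF_i/10), G_i = 10^(G_i,dB/10)
  Stage 1: F_1 = 10^(0.362/10) = 1.087, G_1 = 10^(−0.362/10) = 0.9200
  Stage 2: F_2 = 10^(7.01/10) = 5.023, G_2 = 10^(10.2/10) = 10.47
Friis cascade:
  F = 1.087 + (5.023 − 1)/0.9200 = 5.460
NF = 10 log₁₀(5.460) = 7.37 dB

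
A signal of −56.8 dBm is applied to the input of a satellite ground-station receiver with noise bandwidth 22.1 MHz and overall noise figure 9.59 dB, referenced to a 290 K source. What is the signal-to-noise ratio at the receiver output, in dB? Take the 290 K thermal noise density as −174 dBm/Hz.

34.2 dB

Noise floor: N = −174 + 10 log₁₀(B) + NF
10 log₁₀(2.21×10⁷) = 73.44 dB
N = −174 + 73.44 + 9.59 = −90.97 dBm
SNR = P_sig − N = −56.8 − (−90.97) = 34.17 dB → 34.2 dB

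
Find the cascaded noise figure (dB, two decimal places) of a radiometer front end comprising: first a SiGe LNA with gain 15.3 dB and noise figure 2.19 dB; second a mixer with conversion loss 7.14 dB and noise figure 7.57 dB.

Convert to linear (a loss of L dB is a gain of −L dB): F_i = 10^(NF_i/10), G_i = 10^(G_i,dB/10)
  Stage 1: F_1 = 10^(2.19/10) = 1.656, G_1 = 10^(15.3/10) = 33.88
  Stage 2: F_2 = 10^(7.57/10) = 5.715, G_2 = 10^(−7.14/10) = 0.1932
Friis cascade:
  F = 1.656 + (5.715 − 1)/33.88 = 1.795
NF = 10 log₁₀(1.795) = 2.54 dB

2.54 dB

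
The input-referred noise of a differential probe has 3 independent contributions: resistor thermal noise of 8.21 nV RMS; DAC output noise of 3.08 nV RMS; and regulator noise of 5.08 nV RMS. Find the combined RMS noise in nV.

10.1 nV

Uncorrelated sources add in power (mean-square): V_tot = √(ΣV_i²)
V_tot = √[(8.21×10⁻⁹)² + (3.08×10⁻⁹)² + (5.08×10⁻⁹)²] = 1.01×10⁻⁸ V = 10.1 nV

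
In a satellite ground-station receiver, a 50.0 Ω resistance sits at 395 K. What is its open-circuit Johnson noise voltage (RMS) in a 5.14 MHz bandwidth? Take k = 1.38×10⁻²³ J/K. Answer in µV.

2.37 µV

V_n = √(4kTRB)
4kTRB = 4 × 1.38×10⁻²³ × 395 × 5.00×10¹ × 5.14×10⁶ = 5.60×10⁻¹² V²
V_n = √(5.60×10⁻¹²) = 2.37×10⁻⁶ V = 2.37 µV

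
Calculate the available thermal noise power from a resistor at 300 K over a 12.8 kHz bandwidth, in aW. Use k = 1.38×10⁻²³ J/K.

P_n = kTB = 1.38×10⁻²³ × 300 × 1.28×10⁴ = 5.30×10⁻¹⁷ W = 53.0 aW

53.0 aW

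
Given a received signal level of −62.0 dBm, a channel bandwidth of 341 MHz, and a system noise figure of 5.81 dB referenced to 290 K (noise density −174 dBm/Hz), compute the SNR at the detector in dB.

20.9 dB

Noise floor: N = −174 + 10 log₁₀(B) + NF
10 log₁₀(3.41×10⁸) = 85.33 dB
N = −174 + 85.33 + 5.81 = −82.86 dBm
SNR = P_sig − N = −62.0 − (−82.86) = 20.86 dB → 20.9 dB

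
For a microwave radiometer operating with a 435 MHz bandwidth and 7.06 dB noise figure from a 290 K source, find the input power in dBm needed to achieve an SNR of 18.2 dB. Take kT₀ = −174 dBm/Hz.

−62.4 dBm

Sensitivity = −174 + 10 log₁₀(B) + NF + SNR_min
= −174 + 86.38 + 7.06 + 18.2
= −62.36 dBm → −62.4 dBm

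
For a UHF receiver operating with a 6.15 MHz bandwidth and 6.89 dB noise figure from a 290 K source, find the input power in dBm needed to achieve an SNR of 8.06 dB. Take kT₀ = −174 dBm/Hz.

−91.2 dBm

Sensitivity = −174 + 10 log₁₀(B) + NF + SNR_min
= −174 + 67.89 + 6.89 + 8.06
= −91.16 dBm → −91.2 dBm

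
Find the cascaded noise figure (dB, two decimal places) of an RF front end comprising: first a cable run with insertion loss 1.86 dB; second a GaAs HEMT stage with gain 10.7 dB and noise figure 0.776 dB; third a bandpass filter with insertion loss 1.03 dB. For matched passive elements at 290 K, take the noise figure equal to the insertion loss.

2.72 dB

Convert to linear (a loss of L dB is a gain of −L dB): F_i = 10^(NF_i/10), G_i = 10^(G_i,dB/10)
  Stage 1: F_1 = 10^(1.86/10) = 1.535, G_1 = 10^(−1.86/10) = 0.6516
  Stage 2: F_2 = 10^(0.776/10) = 1.196, G_2 = 10^(10.7/10) = 11.75
  Stage 3: F_3 = 10^(1.03/10) = 1.268, G_3 = 10^(−1.03/10) = 0.7889
Friis cascade:
  F = 1.535 + (1.196 − 1)/0.6516 + (1.268 − 1)/7.656 = 1.870
NF = 10 log₁₀(1.870) = 2.72 dB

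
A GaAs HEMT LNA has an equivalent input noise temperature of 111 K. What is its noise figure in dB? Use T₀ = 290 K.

1.41 dB

F = 1 + T_e/T₀ = 1 + 111/290 = 1.38276
NF = 10 log₁₀(1.38276) = 1.41 dB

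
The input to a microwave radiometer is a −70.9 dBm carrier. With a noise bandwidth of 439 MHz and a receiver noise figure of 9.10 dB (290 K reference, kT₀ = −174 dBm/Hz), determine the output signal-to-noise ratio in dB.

7.6 dB

Noise floor: N = −174 + 10 log₁₀(B) + NF
10 log₁₀(4.39×10⁸) = 86.42 dB
N = −174 + 86.42 + 9.10 = −78.48 dBm
SNR = P_sig − N = −70.9 − (−78.48) = 7.58 dB → 7.6 dB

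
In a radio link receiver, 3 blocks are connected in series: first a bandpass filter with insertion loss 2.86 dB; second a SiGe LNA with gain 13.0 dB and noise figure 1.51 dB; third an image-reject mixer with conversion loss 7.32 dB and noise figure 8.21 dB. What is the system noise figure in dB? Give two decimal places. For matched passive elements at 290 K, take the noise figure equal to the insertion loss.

5.16 dB

Convert to linear (a loss of L dB is a gain of −L dB): F_i = 10^(NF_i/10), G_i = 10^(G_i,dB/10)
  Stage 1: F_1 = 10^(2.86/10) = 1.932, G_1 = 10^(−2.86/10) = 0.5176
  Stage 2: F_2 = 10^(1.51/10) = 1.416, G_2 = 10^(13.0/10) = 19.95
  Stage 3: F_3 = 10^(8.21/10) = 6.622, G_3 = 10^(−7.32/10) = 0.1854
Friis cascade:
  F = 1.932 + (1.416 − 1)/0.5176 + (6.622 − 1)/10.33 = 3.280
NF = 10 log₁₀(3.280) = 5.16 dB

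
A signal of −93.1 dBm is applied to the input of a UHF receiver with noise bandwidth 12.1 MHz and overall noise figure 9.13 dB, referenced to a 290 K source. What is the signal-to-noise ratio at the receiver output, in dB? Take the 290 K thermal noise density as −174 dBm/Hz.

Noise floor: N = −174 + 10 log₁₀(B) + NF
10 log₁₀(1.21×10⁷) = 70.83 dB
N = −174 + 70.83 + 9.13 = −94.04 dBm
SNR = P_sig − N = −93.1 − (−94.04) = 0.94 dB → 0.9 dB

0.9 dB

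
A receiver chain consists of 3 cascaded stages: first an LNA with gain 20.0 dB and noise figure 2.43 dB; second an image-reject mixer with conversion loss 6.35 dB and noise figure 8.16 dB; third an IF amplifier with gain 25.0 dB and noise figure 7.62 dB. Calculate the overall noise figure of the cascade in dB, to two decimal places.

3.04 dB

Convert to linear (a loss of L dB is a gain of −L dB): F_i = 10^(NF_i/10), G_i = 10^(G_i,dB/10)
  Stage 1: F_1 = 10^(2.43/10) = 1.750, G_1 = 10^(20.0/10) = 100.0
  Stage 2: F_2 = 10^(8.16/10) = 6.546, G_2 = 10^(−6.35/10) = 0.2317
  Stage 3: F_3 = 10^(7.62/10) = 5.781, G_3 = 10^(25.0/10) = 316.2
Friis cascade:
  F = 1.750 + (6.546 − 1)/100.0 + (5.781 − 1)/23.17 = 2.012
NF = 10 log₁₀(2.012) = 3.04 dB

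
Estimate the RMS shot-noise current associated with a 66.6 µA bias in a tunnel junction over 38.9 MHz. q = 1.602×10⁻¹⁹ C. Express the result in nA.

28.8 nA

I_n = √(2qI·B)
2qI·B = 2 × 1.602×10⁻¹⁹ × 6.66×10⁻⁵ × 3.89×10⁷ = 8.30×10⁻¹⁶ A²
I_n = √(8.30×10⁻¹⁶) = 2.88×10⁻⁸ A = 28.8 nA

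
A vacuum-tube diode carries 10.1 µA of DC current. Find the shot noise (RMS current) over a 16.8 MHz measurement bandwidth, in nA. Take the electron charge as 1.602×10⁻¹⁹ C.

I_n = √(2qI·B)
2qI·B = 2 × 1.602×10⁻¹⁹ × 1.01×10⁻⁵ × 1.68×10⁷ = 5.44×10⁻¹⁷ A²
I_n = √(5.44×10⁻¹⁷) = 7.37×10⁻⁹ A = 7.37 nA

7.37 nA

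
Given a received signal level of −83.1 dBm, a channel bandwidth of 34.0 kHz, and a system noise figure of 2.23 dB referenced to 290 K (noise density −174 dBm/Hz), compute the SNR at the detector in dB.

43.4 dB

Noise floor: N = −174 + 10 log₁₀(B) + NF
10 log₁₀(3.40×10⁴) = 45.31 dB
N = −174 + 45.31 + 2.23 = −126.46 dBm
SNR = P_sig − N = −83.1 − (−126.46) = 43.36 dB → 43.4 dB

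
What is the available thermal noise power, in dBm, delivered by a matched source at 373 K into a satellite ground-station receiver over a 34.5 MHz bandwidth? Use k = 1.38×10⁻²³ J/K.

−97.5 dBm

P_n = kTB = 1.38×10⁻²³ × 373 × 3.45×10⁷ = 1.78×10⁻¹³ W
In dBm: 10 log₁₀(1.78×10⁻¹³ / 10⁻³) = −97.5 dBm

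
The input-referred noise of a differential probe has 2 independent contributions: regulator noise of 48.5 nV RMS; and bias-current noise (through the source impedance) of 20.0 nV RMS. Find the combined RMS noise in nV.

52.5 nV

Uncorrelated sources add in power (mean-square): V_tot = √(ΣV_i²)
V_tot = √[(4.85×10⁻⁸)² + (2.00×10⁻⁸)²] = 5.25×10⁻⁸ V = 52.5 nV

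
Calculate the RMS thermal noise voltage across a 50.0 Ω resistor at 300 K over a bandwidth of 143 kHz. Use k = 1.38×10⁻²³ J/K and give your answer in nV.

344 nV

V_n = √(4kTRB)
4kTRB = 4 × 1.38×10⁻²³ × 300 × 5.00×10¹ × 1.43×10⁵ = 1.18×10⁻¹³ V²
V_n = √(1.18×10⁻¹³) = 3.44×10⁻⁷ V = 344 nV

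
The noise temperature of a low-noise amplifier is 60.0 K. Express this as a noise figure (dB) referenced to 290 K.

0.817 dB

F = 1 + T_e/T₀ = 1 + 60.0/290 = 1.2069
NF = 10 log₁₀(1.2069) = 0.817 dB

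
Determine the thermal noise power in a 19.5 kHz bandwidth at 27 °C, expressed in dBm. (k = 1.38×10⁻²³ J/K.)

−130.9 dBm

T = 27 °C + 273.15 = 300.15 K
P_n = kTB = 1.38×10⁻²³ × 300.15 × 1.95×10⁴ = 8.08×10⁻¹⁷ W
In dBm: 10 log₁₀(8.08×10⁻¹⁷ / 10⁻³) = −130.9 dBm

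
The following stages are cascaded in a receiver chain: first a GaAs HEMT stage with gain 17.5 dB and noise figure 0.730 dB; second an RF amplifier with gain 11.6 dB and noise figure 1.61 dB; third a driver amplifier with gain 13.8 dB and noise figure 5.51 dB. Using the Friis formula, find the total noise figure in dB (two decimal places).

0.77 dB

Convert to linear (a loss of L dB is a gain of −L dB): F_i = 10^(NF_i/10), G_i = 10^(G_i,dB/10)
  Stage 1: F_1 = 10^(0.730/10) = 1.183, G_1 = 10^(17.5/10) = 56.23
  Stage 2: F_2 = 10^(1.61/10) = 1.449, G_2 = 10^(11.6/10) = 14.45
  Stage 3: F_3 = 10^(5.51/10) = 3.556, G_3 = 10^(13.8/10) = 23.99
Friis cascade:
  F = 1.183 + (1.449 − 1)/56.23 + (3.556 − 1)/812.8 = 1.194
NF = 10 log₁₀(1.194) = 0.77 dB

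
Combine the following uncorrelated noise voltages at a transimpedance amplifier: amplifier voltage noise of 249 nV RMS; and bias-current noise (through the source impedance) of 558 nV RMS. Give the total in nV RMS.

Uncorrelated sources add in power (mean-square): V_tot = √(ΣV_i²)
V_tot = √[(2.49×10⁻⁷)² + (5.58×10⁻⁷)²] = 6.11×10⁻⁷ V = 611 nV

611 nV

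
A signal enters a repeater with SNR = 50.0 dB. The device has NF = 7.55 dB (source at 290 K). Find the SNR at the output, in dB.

42.45 dB

By definition F = SNR_in/SNR_out, so in dB: SNR_out = SNR_in − NF
SNR_out = 50.0 − 7.55 = 42.45 dB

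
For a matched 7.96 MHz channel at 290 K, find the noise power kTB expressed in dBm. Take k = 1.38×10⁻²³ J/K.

−105.0 dBm

P_n = kTB = 1.38×10⁻²³ × 290 × 7.96×10⁶ = 3.19×10⁻¹⁴ W
In dBm: 10 log₁₀(3.19×10⁻¹⁴ / 10⁻³) = −105.0 dBm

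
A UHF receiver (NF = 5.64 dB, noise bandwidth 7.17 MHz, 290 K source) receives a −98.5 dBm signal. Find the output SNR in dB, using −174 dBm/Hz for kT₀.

1.3 dB

Noise floor: N = −174 + 10 log₁₀(B) + NF
10 log₁₀(7.17×10⁶) = 68.56 dB
N = −174 + 68.56 + 5.64 = −99.80 dBm
SNR = P_sig − N = −98.5 − (−99.80) = 1.30 dB → 1.3 dB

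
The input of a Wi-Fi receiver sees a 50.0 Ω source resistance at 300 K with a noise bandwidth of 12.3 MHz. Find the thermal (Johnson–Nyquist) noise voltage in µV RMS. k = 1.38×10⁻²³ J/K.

V_n = √(4kTRB)
4kTRB = 4 × 1.38×10⁻²³ × 300 × 5.00×10¹ × 1.23×10⁷ = 1.02×10⁻¹¹ V²
V_n = √(1.02×10⁻¹¹) = 3.19×10⁻⁶ V = 3.19 µV

3.19 µV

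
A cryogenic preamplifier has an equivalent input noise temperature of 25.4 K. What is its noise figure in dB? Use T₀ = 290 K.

0.365 dB

F = 1 + T_e/T₀ = 1 + 25.4/290 = 1.08759
NF = 10 log₁₀(1.08759) = 0.365 dB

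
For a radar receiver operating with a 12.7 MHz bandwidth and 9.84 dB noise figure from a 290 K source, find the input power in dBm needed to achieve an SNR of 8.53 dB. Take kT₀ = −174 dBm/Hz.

−84.6 dBm

Sensitivity = −174 + 10 log₁₀(B) + NF + SNR_min
= −174 + 71.04 + 9.84 + 8.53
= −84.59 dBm → −84.6 dBm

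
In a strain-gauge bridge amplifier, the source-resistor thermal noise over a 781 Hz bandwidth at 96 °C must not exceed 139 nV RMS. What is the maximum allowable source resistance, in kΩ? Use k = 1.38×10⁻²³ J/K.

1.21 kΩ

T = 96 °C + 273.15 = 369.15 K
Johnson–Nyquist: V_n = √(4kTRB) ⇒ R = V_n² / (4kTB)
4kTB = 4 × 1.38×10⁻²³ × 369.15 × 7.81×10² = 1.59×10⁻¹⁷
R = (1.39×10⁻⁷)² / 1.59×10⁻¹⁷ = 1.21×10³ Ω = 1.21 kΩ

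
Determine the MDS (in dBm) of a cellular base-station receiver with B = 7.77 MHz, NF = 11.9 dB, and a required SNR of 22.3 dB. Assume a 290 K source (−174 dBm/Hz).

−70.9 dBm

Sensitivity = −174 + 10 log₁₀(B) + NF + SNR_min
= −174 + 68.9 + 11.9 + 22.3
= −70.9 dBm → −70.9 dBm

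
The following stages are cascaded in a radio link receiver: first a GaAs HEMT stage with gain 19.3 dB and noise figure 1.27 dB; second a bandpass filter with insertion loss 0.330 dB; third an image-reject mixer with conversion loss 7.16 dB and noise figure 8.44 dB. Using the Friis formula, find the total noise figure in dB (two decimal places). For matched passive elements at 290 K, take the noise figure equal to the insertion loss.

Convert to linear (a loss of L dB is a gain of −L dB): F_i = 10^(NF_i/10), G_i = 10^(G_i,dB/10)
  Stage 1: F_1 = 10^(1.27/10) = 1.340, G_1 = 10^(19.3/10) = 85.11
  Stage 2: F_2 = 10^(0.330/10) = 1.079, G_2 = 10^(−0.330/10) = 0.9268
  Stage 3: F_3 = 10^(8.44/10) = 6.982, G_3 = 10^(−7.16/10) = 0.1923
Friis cascade:
  F = 1.340 + (1.079 − 1)/85.11 + (6.982 − 1)/78.89 = 1.416
NF = 10 log₁₀(1.416) = 1.51 dB

1.51 dB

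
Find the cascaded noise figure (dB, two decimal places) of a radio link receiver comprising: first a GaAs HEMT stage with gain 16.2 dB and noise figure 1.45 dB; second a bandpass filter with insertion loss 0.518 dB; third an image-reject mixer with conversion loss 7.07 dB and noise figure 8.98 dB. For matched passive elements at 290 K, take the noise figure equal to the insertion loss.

2.00 dB

Convert to linear (a loss of L dB is a gain of −L dB): F_i = 10^(NF_i/10), G_i = 10^(G_i,dB/10)
  Stage 1: F_1 = 10^(1.45/10) = 1.396, G_1 = 10^(16.2/10) = 41.69
  Stage 2: F_2 = 10^(0.518/10) = 1.127, G_2 = 10^(−0.518/10) = 0.8876
  Stage 3: F_3 = 10^(8.98/10) = 7.907, G_3 = 10^(−7.07/10) = 0.1963
Friis cascade:
  F = 1.396 + (1.127 − 1)/41.69 + (7.907 − 1)/37.00 = 1.586
NF = 10 log₁₀(1.586) = 2.00 dB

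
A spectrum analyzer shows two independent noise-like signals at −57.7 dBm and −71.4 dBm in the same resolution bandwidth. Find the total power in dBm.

−57.5 dBm

Convert to linear, add, convert back:
P₁ = 1.70×10⁻⁹ W, P₂ = 7.24×10⁻¹¹ W
P_tot = 1.77×10⁻⁹ W → 10 log₁₀(P_tot / 10⁻³) = −57.5 dBm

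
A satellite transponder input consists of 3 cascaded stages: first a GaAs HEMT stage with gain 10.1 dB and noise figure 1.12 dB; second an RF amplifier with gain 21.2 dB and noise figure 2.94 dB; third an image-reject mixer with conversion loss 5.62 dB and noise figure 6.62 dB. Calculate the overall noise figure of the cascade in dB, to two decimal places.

Convert to linear (a loss of L dB is a gain of −L dB): F_i = 10^(NF_i/10), G_i = 10^(G_i,dB/10)
  Stage 1: F_1 = 10^(1.12/10) = 1.294, G_1 = 10^(10.1/10) = 10.23
  Stage 2: F_2 = 10^(2.94/10) = 1.968, G_2 = 10^(21.2/10) = 131.8
  Stage 3: F_3 = 10^(6.62/10) = 4.592, G_3 = 10^(−5.62/10) = 0.2742
Friis cascade:
  F = 1.294 + (1.968 − 1)/10.23 + (4.592 − 1)/1349 = 1.391
NF = 10 log₁₀(1.391) = 1.43 dB

1.43 dB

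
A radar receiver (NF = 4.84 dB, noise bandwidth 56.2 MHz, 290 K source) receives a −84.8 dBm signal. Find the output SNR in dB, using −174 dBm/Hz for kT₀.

Noise floor: N = −174 + 10 log₁₀(B) + NF
10 log₁₀(5.62×10⁷) = 77.5 dB
N = −174 + 77.5 + 4.84 = −91.66 dBm
SNR = P_sig − N = −84.8 − (−91.66) = 6.86 dB → 6.9 dB

6.9 dB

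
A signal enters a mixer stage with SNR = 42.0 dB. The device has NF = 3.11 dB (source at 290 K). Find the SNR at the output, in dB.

38.89 dB

By definition F = SNR_in/SNR_out, so in dB: SNR_out = SNR_in − NF
SNR_out = 42.0 − 3.11 = 38.89 dB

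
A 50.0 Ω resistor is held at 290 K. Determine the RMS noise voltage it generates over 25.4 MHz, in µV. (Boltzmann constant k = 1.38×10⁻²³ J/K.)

4.51 µV

V_n = √(4kTRB)
4kTRB = 4 × 1.38×10⁻²³ × 290 × 5.00×10¹ × 2.54×10⁷ = 2.03×10⁻¹¹ V²
V_n = √(2.03×10⁻¹¹) = 4.51×10⁻⁶ V = 4.51 µV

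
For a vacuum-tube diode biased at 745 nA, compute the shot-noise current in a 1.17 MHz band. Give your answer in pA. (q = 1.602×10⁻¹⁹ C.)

528 pA

I_n = √(2qI·B)
2qI·B = 2 × 1.602×10⁻¹⁹ × 7.45×10⁻⁷ × 1.17×10⁶ = 2.79×10⁻¹⁹ A²
I_n = √(2.79×10⁻¹⁹) = 5.28×10⁻¹⁰ A = 528 pA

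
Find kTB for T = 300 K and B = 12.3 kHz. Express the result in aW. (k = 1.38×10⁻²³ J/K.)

P_n = kTB = 1.38×10⁻²³ × 300 × 1.23×10⁴ = 5.09×10⁻¹⁷ W = 50.9 aW

50.9 aW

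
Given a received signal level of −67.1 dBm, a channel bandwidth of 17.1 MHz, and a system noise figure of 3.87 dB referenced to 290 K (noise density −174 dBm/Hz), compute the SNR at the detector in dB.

Noise floor: N = −174 + 10 log₁₀(B) + NF
10 log₁₀(1.71×10⁷) = 72.33 dB
N = −174 + 72.33 + 3.87 = −97.80 dBm
SNR = P_sig − N = −67.1 − (−97.80) = 30.70 dB → 30.7 dB

30.7 dB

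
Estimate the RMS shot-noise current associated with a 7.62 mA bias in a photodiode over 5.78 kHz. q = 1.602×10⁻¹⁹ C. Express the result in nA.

I_n = √(2qI·B)
2qI·B = 2 × 1.602×10⁻¹⁹ × 7.62×10⁻³ × 5.78×10³ = 1.41×10⁻¹⁷ A²
I_n = √(1.41×10⁻¹⁷) = 3.76×10⁻⁹ A = 3.76 nA

3.76 nA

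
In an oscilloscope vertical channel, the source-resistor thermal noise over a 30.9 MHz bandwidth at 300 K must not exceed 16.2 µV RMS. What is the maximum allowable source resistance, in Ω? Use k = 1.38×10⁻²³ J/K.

Johnson–Nyquist: V_n = √(4kTRB) ⇒ R = V_n² / (4kTB)
4kTB = 4 × 1.38×10⁻²³ × 300 × 3.09×10⁷ = 5.12×10⁻¹³
R = (1.62×10⁻⁵)² / 5.12×10⁻¹³ = 5.13×10² Ω = 513 Ω

513 Ω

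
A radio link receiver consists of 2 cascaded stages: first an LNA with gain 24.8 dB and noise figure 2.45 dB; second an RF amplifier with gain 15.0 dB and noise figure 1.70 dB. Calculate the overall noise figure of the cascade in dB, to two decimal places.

Convert to linear (a loss of L dB is a gain of −L dB): F_i = 10^(NF_i/10), G_i = 10^(G_i,dB/10)
  Stage 1: F_1 = 10^(2.45/10) = 1.758, G_1 = 10^(24.8/10) = 302.0
  Stage 2: F_2 = 10^(1.70/10) = 1.479, G_2 = 10^(15.0/10) = 31.62
Friis cascade:
  F = 1.758 + (1.479 − 1)/302.0 = 1.760
NF = 10 log₁₀(1.760) = 2.45 dB

2.45 dB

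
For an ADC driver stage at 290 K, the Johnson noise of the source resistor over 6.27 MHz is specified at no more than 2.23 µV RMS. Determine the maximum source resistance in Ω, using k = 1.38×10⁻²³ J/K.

Johnson–Nyquist: V_n = √(4kTRB) ⇒ R = V_n² / (4kTB)
4kTB = 4 × 1.38×10⁻²³ × 290 × 6.27×10⁶ = 1.00×10⁻¹³
R = (2.23×10⁻⁶)² / 1.00×10⁻¹³ = 4.95×10¹ Ω = 49.5 Ω

49.5 Ω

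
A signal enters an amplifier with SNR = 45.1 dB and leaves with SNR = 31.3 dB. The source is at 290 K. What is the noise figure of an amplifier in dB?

13.8 dB

NF (dB) = SNR_in(dB) − SNR_out(dB) when the source is at T₀
NF = 45.1 − 31.3 = 13.8 dB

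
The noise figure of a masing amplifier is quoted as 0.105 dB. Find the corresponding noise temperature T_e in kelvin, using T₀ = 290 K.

F = 10^(0.105/10) = 1.02447
T_e = (F − 1)·T₀ = (1.02447 − 1) × 290 = 7.10 K

7.10 K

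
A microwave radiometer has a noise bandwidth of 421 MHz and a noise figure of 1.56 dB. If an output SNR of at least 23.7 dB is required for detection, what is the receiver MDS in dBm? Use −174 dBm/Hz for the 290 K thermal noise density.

Sensitivity = −174 + 10 log₁₀(B) + NF + SNR_min
= −174 + 86.24 + 1.56 + 23.7
= −62.50 dBm → −62.5 dBm

−62.5 dBm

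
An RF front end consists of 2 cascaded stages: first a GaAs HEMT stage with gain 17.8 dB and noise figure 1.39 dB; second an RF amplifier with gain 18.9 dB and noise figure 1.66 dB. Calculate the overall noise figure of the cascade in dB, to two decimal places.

1.41 dB

Convert to linear (a loss of L dB is a gain of −L dB): F_i = 10^(NF_i/10), G_i = 10^(G_i,dB/10)
  Stage 1: F_1 = 10^(1.39/10) = 1.377, G_1 = 10^(17.8/10) = 60.26
  Stage 2: F_2 = 10^(1.66/10) = 1.466, G_2 = 10^(18.9/10) = 77.62
Friis cascade:
  F = 1.377 + (1.466 − 1)/60.26 = 1.385
NF = 10 log₁₀(1.385) = 1.41 dB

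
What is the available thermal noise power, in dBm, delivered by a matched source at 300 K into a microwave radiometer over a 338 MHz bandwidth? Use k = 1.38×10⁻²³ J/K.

P_n = kTB = 1.38×10⁻²³ × 300 × 3.38×10⁸ = 1.40×10⁻¹² W
In dBm: 10 log₁₀(1.40×10⁻¹² / 10⁻³) = −88.5 dBm

−88.5 dBm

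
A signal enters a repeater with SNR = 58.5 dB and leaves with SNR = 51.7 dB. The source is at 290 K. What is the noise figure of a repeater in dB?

NF (dB) = SNR_in(dB) − SNR_out(dB) when the source is at T₀
NF = 58.5 − 51.7 = 6.8 dB

6.8 dB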